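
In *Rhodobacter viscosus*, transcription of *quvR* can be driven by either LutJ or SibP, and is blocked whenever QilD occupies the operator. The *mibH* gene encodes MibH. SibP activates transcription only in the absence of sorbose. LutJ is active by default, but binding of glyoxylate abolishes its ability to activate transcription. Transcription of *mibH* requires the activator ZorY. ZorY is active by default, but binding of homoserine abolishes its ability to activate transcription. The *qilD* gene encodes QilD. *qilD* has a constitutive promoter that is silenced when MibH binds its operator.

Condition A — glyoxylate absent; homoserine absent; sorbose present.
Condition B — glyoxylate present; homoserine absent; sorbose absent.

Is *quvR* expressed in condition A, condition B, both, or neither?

both

Condition A:
Glyoxylate is absent, so LutJ is active.
Homoserine is absent, so ZorY is active.
No repressor is bound and ZorY is active, so *mibH* is transcribed.
So MibH is produced and active.
With repressor MibH bound, *qilD* is not transcribed.
So QilD is not produced.
Sorbose is present, so SibP is inactive.
Activator LutJ is present, so *quvR* is transcribed.
→ *quvR* is ON in A.
Condition B:
Glyoxylate is present, so LutJ is inactive.
Homoserine is absent, so ZorY is active.
No repressor is bound and ZorY is active, so *mibH* is transcribed.
So MibH is produced and active.
With repressor MibH bound, *qilD* is not transcribed.
So QilD is not produced.
Sorbose is absent, so SibP is active.
Activator SibP is present, so *quvR* is transcribed.
→ *quvR* is ON in B.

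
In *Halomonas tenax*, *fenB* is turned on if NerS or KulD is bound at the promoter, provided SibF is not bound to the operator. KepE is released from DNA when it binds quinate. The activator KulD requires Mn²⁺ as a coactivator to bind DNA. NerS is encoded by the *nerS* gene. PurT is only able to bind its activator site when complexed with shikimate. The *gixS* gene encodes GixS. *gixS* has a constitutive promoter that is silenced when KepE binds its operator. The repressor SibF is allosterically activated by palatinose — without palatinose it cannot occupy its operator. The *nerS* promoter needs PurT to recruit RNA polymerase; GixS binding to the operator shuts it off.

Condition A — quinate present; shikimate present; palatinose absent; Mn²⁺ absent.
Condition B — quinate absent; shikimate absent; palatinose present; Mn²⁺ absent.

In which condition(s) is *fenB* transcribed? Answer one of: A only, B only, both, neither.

neither

Condition A:
Quinate is present, so KepE is inactive.
With no repressor bound, *gixS* is transcribed.
So GixS is produced and active.
Shikimate is present, so PurT is active.
With repressor GixS bound, *nerS* is not transcribed.
So NerS is not produced.
Palatinose is absent, so SibF is inactive.
Mn²⁺ is absent, so KulD is inactive.
No activator is available at the *fenB* promoter, so *fenB* is not transcribed.
→ *fenB* is OFF in A.
Condition B:
Quinate is absent, so KepE is active.
With repressor KepE bound, *gixS* is not transcribed.
So GixS is not produced.
Shikimate is absent, so PurT is inactive.
Required activator PurT is absent, so *nerS* is not transcribed.
So NerS is not produced.
Palatinose is present, so SibF is active.
Mn²⁺ is absent, so KulD is inactive.
With repressor SibF bound, *fenB* is not transcribed.
→ *fenB* is OFF in B.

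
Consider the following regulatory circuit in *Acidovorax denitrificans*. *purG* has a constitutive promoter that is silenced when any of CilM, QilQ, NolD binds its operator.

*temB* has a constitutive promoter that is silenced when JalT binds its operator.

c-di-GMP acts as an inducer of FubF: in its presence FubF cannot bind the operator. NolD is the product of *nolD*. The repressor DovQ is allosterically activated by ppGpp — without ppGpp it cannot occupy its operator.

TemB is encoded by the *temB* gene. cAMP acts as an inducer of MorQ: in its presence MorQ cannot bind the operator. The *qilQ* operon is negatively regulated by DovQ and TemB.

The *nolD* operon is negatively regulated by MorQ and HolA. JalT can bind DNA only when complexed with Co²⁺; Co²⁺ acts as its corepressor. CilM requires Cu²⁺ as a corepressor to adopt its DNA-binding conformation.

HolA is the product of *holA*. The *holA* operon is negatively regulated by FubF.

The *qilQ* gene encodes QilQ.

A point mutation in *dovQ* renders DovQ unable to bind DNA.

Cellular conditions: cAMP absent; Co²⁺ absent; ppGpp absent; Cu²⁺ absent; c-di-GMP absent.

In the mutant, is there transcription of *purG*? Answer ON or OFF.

ON

Cu²⁺ is absent, so CilM is inactive.
DovQ is non-functional in this strain, so it has no effect.
Co²⁺ is absent, so JalT is inactive.
With no repressor bound, *temB* is transcribed.
So TemB is produced and active.
With repressor TemB bound, *qilQ* is not transcribed.
So QilQ is not produced.
cAMP is absent, so MorQ is active.
c-di-GMP is absent, so FubF is active.
With repressor FubF bound, *holA* is not transcribed.
So HolA is not produced.
With repressor MorQ bound, *nolD* is not transcribed.
So NolD is not produced.
With no repressor bound, *purG* is transcribed.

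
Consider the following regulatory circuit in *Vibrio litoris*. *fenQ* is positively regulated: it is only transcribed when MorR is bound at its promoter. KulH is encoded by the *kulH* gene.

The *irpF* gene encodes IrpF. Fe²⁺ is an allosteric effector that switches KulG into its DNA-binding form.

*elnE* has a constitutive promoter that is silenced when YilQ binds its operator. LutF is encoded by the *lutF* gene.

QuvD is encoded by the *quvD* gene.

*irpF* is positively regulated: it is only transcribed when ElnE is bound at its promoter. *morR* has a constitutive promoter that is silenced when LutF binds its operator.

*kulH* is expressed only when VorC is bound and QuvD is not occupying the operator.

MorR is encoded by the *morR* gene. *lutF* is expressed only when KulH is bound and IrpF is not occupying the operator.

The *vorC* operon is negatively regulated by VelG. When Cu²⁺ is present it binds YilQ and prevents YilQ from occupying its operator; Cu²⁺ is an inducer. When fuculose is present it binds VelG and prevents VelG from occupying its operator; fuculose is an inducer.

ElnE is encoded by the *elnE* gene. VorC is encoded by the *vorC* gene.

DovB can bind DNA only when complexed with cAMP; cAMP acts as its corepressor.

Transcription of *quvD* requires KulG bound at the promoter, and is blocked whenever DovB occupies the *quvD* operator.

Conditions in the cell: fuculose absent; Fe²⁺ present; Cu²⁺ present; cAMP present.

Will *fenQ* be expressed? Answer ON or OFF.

ON

Fe²⁺ is present, so KulG is active.
cAMP is present, so DovB is active.
With repressor DovB bound, *quvD* is not transcribed.
So QuvD is not produced.
Fuculose is absent, so VelG is active.
With repressor VelG bound, *vorC* is not transcribed.
So VorC is not produced.
Required activator VorC is absent, so *kulH* is not transcribed.
So KulH is not produced.
Cu²⁺ is present, so YilQ is inactive.
With no repressor bound, *elnE* is transcribed.
So ElnE is produced and active.
No repressor is bound and ElnE is active, so *irpF* is transcribed.
So IrpF is produced and active.
With repressor IrpF bound, *lutF* is not transcribed.
So LutF is not produced.
With no repressor bound, *morR* is transcribed.
So MorR is produced and active.
No repressor is bound and MorR is active, so *fenQ* is transcribed.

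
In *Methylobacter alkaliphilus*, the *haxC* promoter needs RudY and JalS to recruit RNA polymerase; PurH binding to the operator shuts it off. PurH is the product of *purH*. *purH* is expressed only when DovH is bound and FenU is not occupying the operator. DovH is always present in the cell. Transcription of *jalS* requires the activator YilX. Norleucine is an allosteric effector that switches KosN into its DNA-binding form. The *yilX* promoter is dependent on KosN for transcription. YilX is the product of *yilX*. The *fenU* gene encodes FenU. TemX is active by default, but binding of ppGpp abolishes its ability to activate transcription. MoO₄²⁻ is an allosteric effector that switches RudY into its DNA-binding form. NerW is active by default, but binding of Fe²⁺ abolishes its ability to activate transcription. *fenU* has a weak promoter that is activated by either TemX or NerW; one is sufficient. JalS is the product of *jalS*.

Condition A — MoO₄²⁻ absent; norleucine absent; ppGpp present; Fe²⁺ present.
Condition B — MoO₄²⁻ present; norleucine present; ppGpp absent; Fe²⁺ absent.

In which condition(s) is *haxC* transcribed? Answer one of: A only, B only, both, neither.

Condition A:
MoO₄²⁻ is absent, so RudY is inactive.
Norleucine is absent, so KosN is inactive.
Required activator KosN is absent, so *yilX* is not transcribed.
So YilX is not produced.
Required activator YilX is absent, so *jalS* is not transcribed.
So JalS is not produced.
DovH is produced constitutively and is active.
ppGpp is present, so TemX is inactive.
Fe²⁺ is present, so NerW is inactive.
No activator is available at the *fenU* promoter, so *fenU* is not transcribed.
So FenU is not produced.
No repressor is bound and DovH is active, so *purH* is transcribed.
So PurH is produced and active.
With repressor PurH bound, *haxC* is not transcribed.
→ *haxC* is OFF in A.
Condition B:
MoO₄²⁻ is present, so RudY is active.
Norleucine is present, so KosN is active.
No repressor is bound and KosN is active, so *yilX* is transcribed.
So YilX is produced and active.
No repressor is bound and YilX is active, so *jalS* is transcribed.
So JalS is produced and active.
DovH is produced constitutively and is active.
ppGpp is absent, so TemX is active.
Fe²⁺ is absent, so NerW is active.
Activator TemX is present, so *fenU* is transcribed.
So FenU is produced and active.
With repressor FenU bound, *purH* is not transcribed.
So PurH is not produced.
No repressor is bound and RudY and JalS are active, so *haxC* is transcribed.
→ *haxC* is ON in B.

B only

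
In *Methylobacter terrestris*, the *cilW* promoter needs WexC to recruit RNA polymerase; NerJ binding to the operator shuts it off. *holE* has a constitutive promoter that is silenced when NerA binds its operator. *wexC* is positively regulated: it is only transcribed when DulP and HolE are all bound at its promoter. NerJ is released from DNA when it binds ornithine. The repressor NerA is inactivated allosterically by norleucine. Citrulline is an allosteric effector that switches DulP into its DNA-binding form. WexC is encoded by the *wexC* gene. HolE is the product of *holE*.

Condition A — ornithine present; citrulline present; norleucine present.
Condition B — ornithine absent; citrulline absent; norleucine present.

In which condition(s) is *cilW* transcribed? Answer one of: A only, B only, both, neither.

Condition A:
Ornithine is present, so NerJ is inactive.
Citrulline is present, so DulP is active.
Norleucine is present, so NerA is inactive.
With no repressor bound, *holE* is transcribed.
So HolE is produced and active.
No repressor is bound and DulP and HolE are active, so *wexC* is transcribed.
So WexC is produced and active.
No repressor is bound and WexC is active, so *cilW* is transcribed.
→ *cilW* is ON in A.
Condition B:
Ornithine is absent, so NerJ is active.
Citrulline is absent, so DulP is inactive.
Norleucine is present, so NerA is inactive.
With no repressor bound, *holE* is transcribed.
So HolE is produced and active.
Required activator DulP is absent, so *wexC* is not transcribed.
So WexC is not produced.
With repressor NerJ bound, *cilW* is not transcribed.
→ *cilW* is OFF in B.

A only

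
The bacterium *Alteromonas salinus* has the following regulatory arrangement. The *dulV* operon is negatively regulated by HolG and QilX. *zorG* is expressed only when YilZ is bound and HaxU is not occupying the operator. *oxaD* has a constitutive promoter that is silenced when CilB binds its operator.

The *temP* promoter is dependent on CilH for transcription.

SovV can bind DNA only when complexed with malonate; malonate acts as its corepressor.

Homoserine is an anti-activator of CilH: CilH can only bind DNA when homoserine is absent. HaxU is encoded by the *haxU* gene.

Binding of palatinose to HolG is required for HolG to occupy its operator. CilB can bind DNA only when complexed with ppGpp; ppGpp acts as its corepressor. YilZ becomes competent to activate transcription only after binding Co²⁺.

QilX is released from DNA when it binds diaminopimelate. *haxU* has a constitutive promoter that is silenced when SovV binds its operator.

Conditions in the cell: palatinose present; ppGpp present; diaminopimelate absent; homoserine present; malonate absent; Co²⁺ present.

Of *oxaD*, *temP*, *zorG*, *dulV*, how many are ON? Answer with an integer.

0

ppGpp is present, so CilB is active.
With repressor CilB bound, *oxaD* is not transcribed.
→ *oxaD* is OFF.
Homoserine is present, so CilH is inactive.
Required activator CilH is absent, so *temP* is not transcribed.
→ *temP* is OFF.
Co²⁺ is present, so YilZ is active.
Malonate is absent, so SovV is inactive.
With no repressor bound, *haxU* is transcribed.
So HaxU is produced and active.
With repressor HaxU bound, *zorG* is not transcribed.
→ *zorG* is OFF.
Palatinose is present, so HolG is active.
Diaminopimelate is absent, so QilX is active.
With repressor HolG bound, *dulV* is not transcribed.
→ *dulV* is OFF.
0 of the 4 genes are transcribed.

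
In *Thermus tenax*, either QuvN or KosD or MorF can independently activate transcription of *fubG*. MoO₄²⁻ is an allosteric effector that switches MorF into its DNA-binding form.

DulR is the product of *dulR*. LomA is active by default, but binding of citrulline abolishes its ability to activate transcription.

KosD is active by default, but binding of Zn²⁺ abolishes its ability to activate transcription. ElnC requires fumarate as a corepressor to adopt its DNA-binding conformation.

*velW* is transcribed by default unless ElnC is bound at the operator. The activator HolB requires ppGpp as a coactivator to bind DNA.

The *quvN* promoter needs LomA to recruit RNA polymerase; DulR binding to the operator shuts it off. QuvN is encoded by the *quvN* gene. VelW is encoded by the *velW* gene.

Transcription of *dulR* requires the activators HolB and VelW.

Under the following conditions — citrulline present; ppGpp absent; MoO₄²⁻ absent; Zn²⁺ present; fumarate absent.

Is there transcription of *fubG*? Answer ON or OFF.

OFF

Citrulline is present, so LomA is inactive.
ppGpp is absent, so HolB is inactive.
Fumarate is absent, so ElnC is inactive.
With no repressor bound, *velW* is transcribed.
So VelW is produced and active.
Required activator HolB is absent, so *dulR* is not transcribed.
So DulR is not produced.
Required activator LomA is absent, so *quvN* is not transcribed.
So QuvN is not produced.
Zn²⁺ is present, so KosD is inactive.
MoO₄²⁻ is absent, so MorF is inactive.
No activator is available at the *fubG* promoter, so *fubG* is not transcribed.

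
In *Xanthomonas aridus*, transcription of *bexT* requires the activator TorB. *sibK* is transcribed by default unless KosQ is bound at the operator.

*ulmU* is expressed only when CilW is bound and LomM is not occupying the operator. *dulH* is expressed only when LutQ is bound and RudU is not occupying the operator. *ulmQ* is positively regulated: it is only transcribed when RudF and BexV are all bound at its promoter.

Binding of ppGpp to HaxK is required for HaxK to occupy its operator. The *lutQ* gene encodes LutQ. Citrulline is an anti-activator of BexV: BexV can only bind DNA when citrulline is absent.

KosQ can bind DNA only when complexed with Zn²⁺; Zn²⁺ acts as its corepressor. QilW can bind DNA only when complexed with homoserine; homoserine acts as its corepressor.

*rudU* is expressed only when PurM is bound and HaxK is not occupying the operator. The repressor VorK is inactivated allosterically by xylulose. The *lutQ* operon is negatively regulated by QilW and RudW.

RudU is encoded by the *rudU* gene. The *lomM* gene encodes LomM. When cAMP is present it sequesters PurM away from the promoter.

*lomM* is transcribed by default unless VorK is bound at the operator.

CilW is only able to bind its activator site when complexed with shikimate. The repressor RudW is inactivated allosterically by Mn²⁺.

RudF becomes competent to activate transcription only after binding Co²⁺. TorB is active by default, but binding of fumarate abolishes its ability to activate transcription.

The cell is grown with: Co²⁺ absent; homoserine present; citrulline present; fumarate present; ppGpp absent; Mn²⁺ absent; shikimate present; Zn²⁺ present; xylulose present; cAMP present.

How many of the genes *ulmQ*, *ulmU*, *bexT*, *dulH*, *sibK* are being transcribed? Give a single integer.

0

Co²⁺ is absent, so RudF is inactive.
Citrulline is present, so BexV is inactive.
Required activator RudF is absent, so *ulmQ* is not transcribed.
→ *ulmQ* is OFF.
Shikimate is present, so CilW is active.
Xylulose is present, so VorK is inactive.
With no repressor bound, *lomM* is transcribed.
So LomM is produced and active.
With repressor LomM bound, *ulmU* is not transcribed.
→ *ulmU* is OFF.
Fumarate is present, so TorB is inactive.
Required activator TorB is absent, so *bexT* is not transcribed.
→ *bexT* is OFF.
Homoserine is present, so QilW is active.
Mn²⁺ is absent, so RudW is active.
With repressor QilW bound, *lutQ* is not transcribed.
So LutQ is not produced.
cAMP is present, so PurM is inactive.
ppGpp is absent, so HaxK is inactive.
Required activator PurM is absent, so *rudU* is not transcribed.
So RudU is not produced.
Required activator LutQ is absent, so *dulH* is not transcribed.
→ *dulH* is OFF.
Zn²⁺ is present, so KosQ is active.
With repressor KosQ bound, *sibK* is not transcribed.
→ *sibK* is OFF.
0 of the 5 genes are transcribed.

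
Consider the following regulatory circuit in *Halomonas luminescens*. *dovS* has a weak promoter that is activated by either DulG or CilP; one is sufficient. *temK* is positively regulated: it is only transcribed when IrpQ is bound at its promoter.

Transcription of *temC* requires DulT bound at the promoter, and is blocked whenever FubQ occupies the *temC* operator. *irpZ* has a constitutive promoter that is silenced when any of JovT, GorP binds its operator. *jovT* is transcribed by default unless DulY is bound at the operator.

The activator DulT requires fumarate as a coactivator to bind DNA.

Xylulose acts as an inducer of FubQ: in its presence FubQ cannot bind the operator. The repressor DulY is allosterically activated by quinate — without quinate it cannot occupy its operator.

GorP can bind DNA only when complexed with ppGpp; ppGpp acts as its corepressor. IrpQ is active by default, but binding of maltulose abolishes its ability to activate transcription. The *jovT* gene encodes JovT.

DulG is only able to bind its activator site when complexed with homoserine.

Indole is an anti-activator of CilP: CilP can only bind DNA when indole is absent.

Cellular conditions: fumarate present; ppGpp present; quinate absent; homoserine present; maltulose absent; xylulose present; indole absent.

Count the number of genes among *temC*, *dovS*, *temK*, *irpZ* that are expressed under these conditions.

Xylulose is present, so FubQ is inactive.
Fumarate is present, so DulT is active.
No repressor is bound and DulT is active, so *temC* is transcribed.
→ *temC* is ON.
Homoserine is present, so DulG is active.
Indole is absent, so CilP is active.
Activator DulG is present, so *dovS* is transcribed.
→ *dovS* is ON.
Maltulose is absent, so IrpQ is active.
No repressor is bound and IrpQ is active, so *temK* is transcribed.
→ *temK* is ON.
Quinate is absent, so DulY is inactive.
With no repressor bound, *jovT* is transcribed.
So JovT is produced and active.
ppGpp is present, so GorP is active.
With repressor JovT bound, *irpZ* is not transcribed.
→ *irpZ* is OFF.
3 of the 4 genes are transcribed.

3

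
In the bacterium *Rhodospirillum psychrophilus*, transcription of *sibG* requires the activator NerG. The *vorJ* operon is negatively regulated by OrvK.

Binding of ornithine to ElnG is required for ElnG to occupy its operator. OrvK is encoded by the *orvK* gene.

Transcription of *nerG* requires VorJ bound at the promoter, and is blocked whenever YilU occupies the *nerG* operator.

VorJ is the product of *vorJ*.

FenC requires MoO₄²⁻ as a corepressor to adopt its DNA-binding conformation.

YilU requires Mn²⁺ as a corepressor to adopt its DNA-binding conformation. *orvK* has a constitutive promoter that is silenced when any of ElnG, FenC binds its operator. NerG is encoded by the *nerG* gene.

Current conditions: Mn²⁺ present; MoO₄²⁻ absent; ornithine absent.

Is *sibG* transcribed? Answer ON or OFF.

Ornithine is absent, so ElnG is inactive.
MoO₄²⁻ is absent, so FenC is inactive.
With no repressor bound, *orvK* is transcribed.
So OrvK is produced and active.
With repressor OrvK bound, *vorJ* is not transcribed.
So VorJ is not produced.
Mn²⁺ is present, so YilU is active.
With repressor YilU bound, *nerG* is not transcribed.
So NerG is not produced.
Required activator NerG is absent, so *sibG* is not transcribed.

OFF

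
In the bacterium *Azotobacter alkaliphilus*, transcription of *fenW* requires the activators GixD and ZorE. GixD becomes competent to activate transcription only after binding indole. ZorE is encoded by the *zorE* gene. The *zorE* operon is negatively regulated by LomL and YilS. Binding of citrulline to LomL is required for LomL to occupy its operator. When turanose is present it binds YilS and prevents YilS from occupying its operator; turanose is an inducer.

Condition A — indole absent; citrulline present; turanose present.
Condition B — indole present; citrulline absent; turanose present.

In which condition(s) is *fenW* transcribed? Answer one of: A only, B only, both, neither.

Condition A:
Indole is absent, so GixD is inactive.
Citrulline is present, so LomL is active.
Turanose is present, so YilS is inactive.
With repressor LomL bound, *zorE* is not transcribed.
So ZorE is not produced.
Required activator GixD is absent, so *fenW* is not transcribed.
→ *fenW* is OFF in A.
Condition B:
Indole is present, so GixD is active.
Citrulline is absent, so LomL is inactive.
Turanose is present, so YilS is inactive.
With no repressor bound, *zorE* is transcribed.
So ZorE is produced and active.
No repressor is bound and GixD and ZorE are active, so *fenW* is transcribed.
→ *fenW* is ON in B.

B only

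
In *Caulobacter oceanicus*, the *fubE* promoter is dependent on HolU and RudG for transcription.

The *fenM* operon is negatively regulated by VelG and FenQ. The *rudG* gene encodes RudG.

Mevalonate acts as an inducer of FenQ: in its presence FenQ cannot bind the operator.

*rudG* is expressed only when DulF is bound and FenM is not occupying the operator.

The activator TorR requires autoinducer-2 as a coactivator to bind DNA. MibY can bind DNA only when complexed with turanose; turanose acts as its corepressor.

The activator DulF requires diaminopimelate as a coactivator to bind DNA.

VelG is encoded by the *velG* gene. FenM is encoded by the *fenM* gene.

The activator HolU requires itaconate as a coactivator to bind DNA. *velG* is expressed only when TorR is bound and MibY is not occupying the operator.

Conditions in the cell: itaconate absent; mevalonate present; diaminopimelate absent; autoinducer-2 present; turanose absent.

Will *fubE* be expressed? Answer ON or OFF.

Itaconate is absent, so HolU is inactive.
Diaminopimelate is absent, so DulF is inactive.
Turanose is absent, so MibY is inactive.
Autoinducer-2 is present, so TorR is active.
No repressor is bound and TorR is active, so *velG* is transcribed.
So VelG is produced and active.
Mevalonate is present, so FenQ is inactive.
With repressor VelG bound, *fenM* is not transcribed.
So FenM is not produced.
Required activator DulF is absent, so *rudG* is not transcribed.
So RudG is not produced.
Required activator HolU is absent, so *fubE* is not transcribed.

OFF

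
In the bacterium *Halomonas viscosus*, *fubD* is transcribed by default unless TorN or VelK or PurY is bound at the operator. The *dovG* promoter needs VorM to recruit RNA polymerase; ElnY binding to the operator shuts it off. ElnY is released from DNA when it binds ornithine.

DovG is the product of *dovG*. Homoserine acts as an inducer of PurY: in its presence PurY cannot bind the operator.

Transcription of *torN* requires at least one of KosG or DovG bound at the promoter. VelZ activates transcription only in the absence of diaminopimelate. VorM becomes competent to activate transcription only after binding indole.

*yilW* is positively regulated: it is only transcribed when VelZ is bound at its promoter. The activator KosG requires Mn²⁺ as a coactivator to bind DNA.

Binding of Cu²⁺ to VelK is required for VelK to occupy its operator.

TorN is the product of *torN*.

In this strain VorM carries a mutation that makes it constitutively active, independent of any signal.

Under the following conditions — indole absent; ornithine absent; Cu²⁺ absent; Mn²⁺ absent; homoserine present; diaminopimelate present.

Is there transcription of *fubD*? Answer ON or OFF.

Mn²⁺ is absent, so KosG is inactive.
VorM is constitutively active in this strain.
Ornithine is absent, so ElnY is active.
With repressor ElnY bound, *dovG* is not transcribed.
So DovG is not produced.
No activator is available at the *torN* promoter, so *torN* is not transcribed.
So TorN is not produced.
Cu²⁺ is absent, so VelK is inactive.
Homoserine is present, so PurY is inactive.
With no repressor bound, *fubD* is transcribed.

ON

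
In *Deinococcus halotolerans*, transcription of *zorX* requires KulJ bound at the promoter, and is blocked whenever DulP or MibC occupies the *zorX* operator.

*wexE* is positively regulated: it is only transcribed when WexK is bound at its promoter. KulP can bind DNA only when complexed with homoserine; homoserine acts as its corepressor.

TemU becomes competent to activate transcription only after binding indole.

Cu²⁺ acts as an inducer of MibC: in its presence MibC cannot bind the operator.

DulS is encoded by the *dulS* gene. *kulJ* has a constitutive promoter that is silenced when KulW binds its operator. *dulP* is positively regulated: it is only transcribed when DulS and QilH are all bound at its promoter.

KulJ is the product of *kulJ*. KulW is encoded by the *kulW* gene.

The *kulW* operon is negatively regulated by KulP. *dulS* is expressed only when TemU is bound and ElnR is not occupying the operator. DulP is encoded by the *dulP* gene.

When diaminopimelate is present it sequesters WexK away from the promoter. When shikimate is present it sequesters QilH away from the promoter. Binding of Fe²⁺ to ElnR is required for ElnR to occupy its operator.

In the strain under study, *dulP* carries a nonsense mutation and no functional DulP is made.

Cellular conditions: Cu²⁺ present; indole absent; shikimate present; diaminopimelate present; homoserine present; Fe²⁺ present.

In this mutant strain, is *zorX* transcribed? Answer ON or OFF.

DulP is non-functional in this strain, so it has no effect.
Homoserine is present, so KulP is active.
With repressor KulP bound, *kulW* is not transcribed.
So KulW is not produced.
With no repressor bound, *kulJ* is transcribed.
So KulJ is produced and active.
Cu²⁺ is present, so MibC is inactive.
No repressor is bound and KulJ is active, so *zorX* is transcribed.

ON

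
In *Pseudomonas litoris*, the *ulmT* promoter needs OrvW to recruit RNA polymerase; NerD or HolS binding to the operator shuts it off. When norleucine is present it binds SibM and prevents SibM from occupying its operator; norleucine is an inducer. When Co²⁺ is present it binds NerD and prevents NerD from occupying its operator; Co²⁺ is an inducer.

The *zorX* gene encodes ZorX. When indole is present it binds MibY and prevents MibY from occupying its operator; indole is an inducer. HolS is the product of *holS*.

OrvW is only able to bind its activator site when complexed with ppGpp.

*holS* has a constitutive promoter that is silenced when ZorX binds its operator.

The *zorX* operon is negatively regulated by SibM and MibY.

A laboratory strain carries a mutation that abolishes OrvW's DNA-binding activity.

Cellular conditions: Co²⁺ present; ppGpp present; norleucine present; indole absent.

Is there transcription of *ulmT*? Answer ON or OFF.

OFF

Co²⁺ is present, so NerD is inactive.
Norleucine is present, so SibM is inactive.
Indole is absent, so MibY is active.
With repressor MibY bound, *zorX* is not transcribed.
So ZorX is not produced.
With no repressor bound, *holS* is transcribed.
So HolS is produced and active.
OrvW is non-functional in this strain, so it has no effect.
With repressor HolS bound, *ulmT* is not transcribed.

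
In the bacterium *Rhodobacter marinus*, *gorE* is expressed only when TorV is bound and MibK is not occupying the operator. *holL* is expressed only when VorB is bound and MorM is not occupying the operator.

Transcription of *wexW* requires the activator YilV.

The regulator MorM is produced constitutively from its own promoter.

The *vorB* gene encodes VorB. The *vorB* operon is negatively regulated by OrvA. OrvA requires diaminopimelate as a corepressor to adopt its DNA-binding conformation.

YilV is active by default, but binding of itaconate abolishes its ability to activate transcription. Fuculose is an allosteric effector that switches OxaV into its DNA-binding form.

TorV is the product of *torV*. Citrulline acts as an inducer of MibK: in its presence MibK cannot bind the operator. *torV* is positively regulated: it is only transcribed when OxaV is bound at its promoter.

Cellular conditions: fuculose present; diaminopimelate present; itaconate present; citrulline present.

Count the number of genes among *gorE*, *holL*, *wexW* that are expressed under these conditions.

Fuculose is present, so OxaV is active.
No repressor is bound and OxaV is active, so *torV* is transcribed.
So TorV is produced and active.
Citrulline is present, so MibK is inactive.
No repressor is bound and TorV is active, so *gorE* is transcribed.
→ *gorE* is ON.
Diaminopimelate is present, so OrvA is active.
With repressor OrvA bound, *vorB* is not transcribed.
So VorB is not produced.
MorM is produced constitutively and is active.
With repressor MorM bound, *holL* is not transcribed.
→ *holL* is OFF.
Itaconate is present, so YilV is inactive.
Required activator YilV is absent, so *wexW* is not transcribed.
→ *wexW* is OFF.
1 of the 3 genes is transcribed.

1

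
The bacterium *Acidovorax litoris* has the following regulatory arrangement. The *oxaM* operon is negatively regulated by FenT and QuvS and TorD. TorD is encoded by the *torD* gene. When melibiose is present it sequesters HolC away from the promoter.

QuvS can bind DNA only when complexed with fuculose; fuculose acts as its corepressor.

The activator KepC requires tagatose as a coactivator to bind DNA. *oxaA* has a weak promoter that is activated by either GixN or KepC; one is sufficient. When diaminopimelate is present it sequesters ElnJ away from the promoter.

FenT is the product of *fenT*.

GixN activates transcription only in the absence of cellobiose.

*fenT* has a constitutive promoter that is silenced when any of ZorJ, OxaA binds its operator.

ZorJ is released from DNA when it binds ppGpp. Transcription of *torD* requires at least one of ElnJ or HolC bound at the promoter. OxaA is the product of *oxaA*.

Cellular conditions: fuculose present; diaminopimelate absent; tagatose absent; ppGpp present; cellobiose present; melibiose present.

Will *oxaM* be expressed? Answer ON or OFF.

OFF

ppGpp is present, so ZorJ is inactive.
Cellobiose is present, so GixN is inactive.
Tagatose is absent, so KepC is inactive.
No activator is available at the *oxaA* promoter, so *oxaA* is not transcribed.
So OxaA is not produced.
With no repressor bound, *fenT* is transcribed.
So FenT is produced and active.
Fuculose is present, so QuvS is active.
Diaminopimelate is absent, so ElnJ is active.
Melibiose is present, so HolC is inactive.
Activator ElnJ is present, so *torD* is transcribed.
So TorD is produced and active.
With repressor FenT bound, *oxaM* is not transcribed.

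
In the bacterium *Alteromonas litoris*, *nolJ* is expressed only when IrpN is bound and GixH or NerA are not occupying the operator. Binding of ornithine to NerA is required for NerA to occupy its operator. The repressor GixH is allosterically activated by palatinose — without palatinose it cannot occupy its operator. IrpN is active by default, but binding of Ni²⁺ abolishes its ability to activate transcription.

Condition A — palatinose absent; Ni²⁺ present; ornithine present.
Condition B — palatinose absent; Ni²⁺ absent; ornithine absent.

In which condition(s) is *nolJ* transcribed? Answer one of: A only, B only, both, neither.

B only

Condition A:
Palatinose is absent, so GixH is inactive.
Ni²⁺ is present, so IrpN is inactive.
Ornithine is present, so NerA is active.
With repressor NerA bound, *nolJ* is not transcribed.
→ *nolJ* is OFF in A.
Condition B:
Palatinose is absent, so GixH is inactive.
Ni²⁺ is absent, so IrpN is active.
Ornithine is absent, so NerA is inactive.
No repressor is bound and IrpN is active, so *nolJ* is transcribed.
→ *nolJ* is ON in B.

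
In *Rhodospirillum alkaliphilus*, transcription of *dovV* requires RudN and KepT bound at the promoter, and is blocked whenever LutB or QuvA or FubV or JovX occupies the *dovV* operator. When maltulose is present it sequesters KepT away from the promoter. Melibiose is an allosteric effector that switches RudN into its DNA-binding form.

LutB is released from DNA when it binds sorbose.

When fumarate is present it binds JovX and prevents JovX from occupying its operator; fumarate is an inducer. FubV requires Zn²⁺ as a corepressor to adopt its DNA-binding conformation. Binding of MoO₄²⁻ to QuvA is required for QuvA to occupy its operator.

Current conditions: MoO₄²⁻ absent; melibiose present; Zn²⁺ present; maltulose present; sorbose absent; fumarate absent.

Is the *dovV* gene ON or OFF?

Sorbose is absent, so LutB is active.
Melibiose is present, so RudN is active.
MoO₄²⁻ is absent, so QuvA is inactive.
Zn²⁺ is present, so FubV is active.
Maltulose is present, so KepT is inactive.
Fumarate is absent, so JovX is active.
With repressor LutB bound, *dovV* is not transcribed.

OFF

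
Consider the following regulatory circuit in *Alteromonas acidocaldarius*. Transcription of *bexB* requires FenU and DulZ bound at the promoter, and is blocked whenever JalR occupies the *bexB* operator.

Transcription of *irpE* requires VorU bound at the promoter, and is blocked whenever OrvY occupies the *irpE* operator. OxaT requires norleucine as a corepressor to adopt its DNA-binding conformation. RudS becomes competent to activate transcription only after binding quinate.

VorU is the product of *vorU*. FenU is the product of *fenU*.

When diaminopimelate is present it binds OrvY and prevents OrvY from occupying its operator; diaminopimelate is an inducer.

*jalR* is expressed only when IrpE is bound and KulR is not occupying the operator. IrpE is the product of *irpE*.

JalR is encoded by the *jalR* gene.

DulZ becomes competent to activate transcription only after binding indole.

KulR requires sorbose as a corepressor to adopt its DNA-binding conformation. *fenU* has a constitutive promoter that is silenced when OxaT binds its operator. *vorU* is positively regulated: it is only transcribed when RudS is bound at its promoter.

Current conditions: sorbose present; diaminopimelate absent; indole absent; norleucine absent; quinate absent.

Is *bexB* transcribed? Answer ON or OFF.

Norleucine is absent, so OxaT is inactive.
With no repressor bound, *fenU* is transcribed.
So FenU is produced and active.
Indole is absent, so DulZ is inactive.
Diaminopimelate is absent, so OrvY is active.
Quinate is absent, so RudS is inactive.
Required activator RudS is absent, so *vorU* is not transcribed.
So VorU is not produced.
With repressor OrvY bound, *irpE* is not transcribed.
So IrpE is not produced.
Sorbose is present, so KulR is active.
With repressor KulR bound, *jalR* is not transcribed.
So JalR is not produced.
Required activator DulZ is absent, so *bexB* is not transcribed.

OFF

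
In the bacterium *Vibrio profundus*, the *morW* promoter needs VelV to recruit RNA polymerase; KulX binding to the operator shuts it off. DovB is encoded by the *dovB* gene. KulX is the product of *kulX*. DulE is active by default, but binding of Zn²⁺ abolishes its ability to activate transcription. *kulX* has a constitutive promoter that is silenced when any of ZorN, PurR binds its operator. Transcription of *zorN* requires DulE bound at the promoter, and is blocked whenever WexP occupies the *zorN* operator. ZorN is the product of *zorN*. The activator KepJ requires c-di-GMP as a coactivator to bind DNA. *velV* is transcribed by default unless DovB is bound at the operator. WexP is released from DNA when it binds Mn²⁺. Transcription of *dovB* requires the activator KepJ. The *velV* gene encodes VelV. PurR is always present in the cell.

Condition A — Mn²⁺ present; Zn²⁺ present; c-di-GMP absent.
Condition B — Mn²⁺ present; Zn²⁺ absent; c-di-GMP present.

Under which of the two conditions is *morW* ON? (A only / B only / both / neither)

Condition A:
Mn²⁺ is present, so WexP is inactive.
Zn²⁺ is present, so DulE is inactive.
Required activator DulE is absent, so *zorN* is not transcribed.
So ZorN is not produced.
PurR is produced constitutively and is active.
With repressor PurR bound, *kulX* is not transcribed.
So KulX is not produced.
c-di-GMP is absent, so KepJ is inactive.
Required activator KepJ is absent, so *dovB* is not transcribed.
So DovB is not produced.
With no repressor bound, *velV* is transcribed.
So VelV is produced and active.
No repressor is bound and VelV is active, so *morW* is transcribed.
→ *morW* is ON in A.
Condition B:
Mn²⁺ is present, so WexP is inactive.
Zn²⁺ is absent, so DulE is active.
No repressor is bound and DulE is active, so *zorN* is transcribed.
So ZorN is produced and active.
PurR is produced constitutively and is active.
With repressor ZorN bound, *kulX* is not transcribed.
So KulX is not produced.
c-di-GMP is present, so KepJ is active.
No repressor is bound and KepJ is active, so *dovB* is transcribed.
So DovB is produced and active.
With repressor DovB bound, *velV* is not transcribed.
So VelV is not produced.
Required activator VelV is absent, so *morW* is not transcribed.
→ *morW* is OFF in B.

A only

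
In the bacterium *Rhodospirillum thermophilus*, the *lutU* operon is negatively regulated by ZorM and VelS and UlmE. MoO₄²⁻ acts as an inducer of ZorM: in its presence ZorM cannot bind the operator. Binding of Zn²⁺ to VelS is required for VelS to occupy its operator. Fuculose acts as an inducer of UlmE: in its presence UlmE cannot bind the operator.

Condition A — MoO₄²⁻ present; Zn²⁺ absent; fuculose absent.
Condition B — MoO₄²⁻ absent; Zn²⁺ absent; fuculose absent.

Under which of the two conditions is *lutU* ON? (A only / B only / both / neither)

neither

Condition A:
MoO₄²⁻ is present, so ZorM is inactive.
Zn²⁺ is absent, so VelS is inactive.
Fuculose is absent, so UlmE is active.
With repressor UlmE bound, *lutU* is not transcribed.
→ *lutU* is OFF in A.
Condition B:
MoO₄²⁻ is absent, so ZorM is active.
Zn²⁺ is absent, so VelS is inactive.
Fuculose is absent, so UlmE is active.
With repressor ZorM bound, *lutU* is not transcribed.
→ *lutU* is OFF in B.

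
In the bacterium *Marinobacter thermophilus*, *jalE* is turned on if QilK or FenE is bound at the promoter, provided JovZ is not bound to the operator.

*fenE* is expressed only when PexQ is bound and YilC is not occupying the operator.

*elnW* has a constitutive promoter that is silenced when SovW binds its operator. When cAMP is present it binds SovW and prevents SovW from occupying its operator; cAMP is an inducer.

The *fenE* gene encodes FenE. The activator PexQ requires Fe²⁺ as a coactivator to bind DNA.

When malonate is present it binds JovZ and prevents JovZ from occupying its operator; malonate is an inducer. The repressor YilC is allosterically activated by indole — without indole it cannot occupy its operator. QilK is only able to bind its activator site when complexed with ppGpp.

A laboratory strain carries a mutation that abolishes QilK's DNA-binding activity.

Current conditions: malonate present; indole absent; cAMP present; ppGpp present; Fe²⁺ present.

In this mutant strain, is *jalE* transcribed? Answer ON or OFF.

QilK is non-functional in this strain, so it has no effect.
Malonate is present, so JovZ is inactive.
Fe²⁺ is present, so PexQ is active.
Indole is absent, so YilC is inactive.
No repressor is bound and PexQ is active, so *fenE* is transcribed.
So FenE is produced and active.
Activator FenE is present, so *jalE* is transcribed.

ON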